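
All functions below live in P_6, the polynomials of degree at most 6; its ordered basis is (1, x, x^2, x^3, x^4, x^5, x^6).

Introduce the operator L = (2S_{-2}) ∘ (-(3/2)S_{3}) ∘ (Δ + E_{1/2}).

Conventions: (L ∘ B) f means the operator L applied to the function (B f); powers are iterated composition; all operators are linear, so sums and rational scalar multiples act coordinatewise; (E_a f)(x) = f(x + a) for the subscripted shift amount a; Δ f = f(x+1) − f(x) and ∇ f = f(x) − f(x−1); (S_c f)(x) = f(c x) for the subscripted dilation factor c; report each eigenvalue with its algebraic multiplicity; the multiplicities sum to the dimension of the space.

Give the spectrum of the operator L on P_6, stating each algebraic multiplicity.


image of 1: -3
image of x: 18x - 9/2
image of x^2: -108x^2 + 54x - 15/4
image of x^3: 648x^3 - 486x^2 + (135/2)x - 27/8
image of x^4: -3888x^4 + 3888x^3 - 810x^2 + 81x - 51/16
image of x^5: 23328x^5 - 29160x^4 + 8100x^3 - 1215x^2 + (765/8)x - 99/32
image of x^6: -139968x^6 + 209952x^5 - 72900x^4 + 14580x^3 - (6885/4)x^2 + (891/8)x - 195/64
the matrix is upper triangular; its diagonal is (-3, 18, -108, 648, -3888, 23328, -139968)
for a triangular matrix the eigenvalues are the diagonal entries, with algebraic multiplicity their repetition count

λ = -139968 (multiplicity 1), λ = -3888 (multiplicity 1), λ = -108 (multiplicity 1), λ = -3 (multiplicity 1), λ = 18 (multiplicity 1), λ = 648 (multiplicity 1), λ = 23328 (multiplicity 1)


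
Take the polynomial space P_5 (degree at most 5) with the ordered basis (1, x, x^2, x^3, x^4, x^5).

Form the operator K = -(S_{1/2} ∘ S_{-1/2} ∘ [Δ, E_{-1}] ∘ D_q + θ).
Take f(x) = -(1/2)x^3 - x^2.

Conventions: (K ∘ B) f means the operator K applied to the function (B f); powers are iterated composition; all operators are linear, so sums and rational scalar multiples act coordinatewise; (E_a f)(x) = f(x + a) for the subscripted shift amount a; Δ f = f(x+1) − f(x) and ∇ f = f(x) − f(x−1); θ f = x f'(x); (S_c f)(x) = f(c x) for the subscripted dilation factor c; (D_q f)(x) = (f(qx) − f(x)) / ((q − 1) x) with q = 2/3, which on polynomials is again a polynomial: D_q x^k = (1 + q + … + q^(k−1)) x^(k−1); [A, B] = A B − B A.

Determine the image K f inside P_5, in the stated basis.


the image equals g(x) = (3/2)x^3 + 2x^2

D_q f = -(19/18)x^2 - (5/3)x
E_{-1} D_q f = -(19/18)x^2 + (4/9)x + 11/18
Δ E_{-1} D_q f = -(19/9)x - 11/18
Δ D_q f = -(19/9)x - 49/18
E_{-1} Δ D_q f = -(19/9)x - 11/18
[Δ, E_{-1}] D_q f = 0
S_{-1/2} [Δ, E_{-1}] D_q f = 0
S_{1/2} S_{-1/2} [Δ, E_{-1}] D_q f = 0
θ f = -(3/2)x^3 - 2x^2
(S_{1/2} ∘ S_{-1/2} ∘ [Δ, E_{-1}] ∘ D_q + θ) f = -(3/2)x^3 - 2x^2
(-(S_{1/2} ∘ S_{-1/2} ∘ [Δ, E_{-1}] ∘ D_q + θ)) f = (3/2)x^3 + 2x^2


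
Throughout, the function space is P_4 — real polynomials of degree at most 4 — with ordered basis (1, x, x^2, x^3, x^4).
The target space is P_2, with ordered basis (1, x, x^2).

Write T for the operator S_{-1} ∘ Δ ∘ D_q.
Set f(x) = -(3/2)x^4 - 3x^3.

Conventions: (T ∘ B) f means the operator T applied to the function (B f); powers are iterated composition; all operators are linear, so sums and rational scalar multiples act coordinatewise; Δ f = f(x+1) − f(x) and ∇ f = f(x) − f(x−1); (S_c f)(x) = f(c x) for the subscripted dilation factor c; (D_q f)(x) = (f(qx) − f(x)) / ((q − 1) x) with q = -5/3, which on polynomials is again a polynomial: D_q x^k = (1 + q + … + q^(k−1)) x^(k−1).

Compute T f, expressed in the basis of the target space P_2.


the result is g(x) = (34/3)x^2 + (4/3)x - 23/9

D_q f = (34/9)x^3 - (19/3)x^2
Δ D_q f = (34/3)x^2 - (4/3)x - 23/9
S_{-1} Δ D_q f = (34/3)x^2 + (4/3)x - 23/9


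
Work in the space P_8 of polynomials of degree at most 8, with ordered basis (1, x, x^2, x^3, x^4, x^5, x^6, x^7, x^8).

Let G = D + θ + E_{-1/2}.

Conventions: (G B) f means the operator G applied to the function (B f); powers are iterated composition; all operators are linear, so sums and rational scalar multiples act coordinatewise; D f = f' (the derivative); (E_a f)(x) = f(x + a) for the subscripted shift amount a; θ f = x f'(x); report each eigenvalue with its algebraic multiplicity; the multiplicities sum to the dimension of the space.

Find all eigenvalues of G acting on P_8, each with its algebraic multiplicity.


image of 1: 1
image of x: 2x + 1/2
image of x^2: 3x^2 + x + 1/4
image of x^3: 4x^3 + (3/2)x^2 + (3/4)x - 1/8
image of x^4: 5x^4 + 2x^3 + (3/2)x^2 - (1/2)x + 1/16
image of x^5: 6x^5 + (5/2)x^4 + (5/2)x^3 - (5/4)x^2 + (5/16)x - 1/32
image of x^6: 7x^6 + 3x^5 + (15/4)x^4 - (5/2)x^3 + (15/16)x^2 - (3/16)x + 1/64
image of x^7: 8x^7 + (7/2)x^6 + (21/4)x^5 - (35/8)x^4 + (35/16)x^3 - (21/32)x^2 + (7/64)x - 1/128
image of x^8: 9x^8 + 4x^7 + 7x^6 - 7x^5 + (35/8)x^4 - (7/4)x^3 + (7/16)x^2 - (1/16)x + 1/256
the matrix is upper triangular; its diagonal is (1, 2, 3, 4, 5, 6, 7, 8, 9)
for a triangular matrix the eigenvalues are the diagonal entries, with algebraic multiplicity their repetition count

λ = 1 (multiplicity 1), λ = 2 (multiplicity 1), λ = 3 (multiplicity 1), λ = 4 (multiplicity 1), λ = 5 (multiplicity 1), λ = 6 (multiplicity 1), λ = 7 (multiplicity 1), λ = 8 (multiplicity 1), λ = 9 (multiplicity 1)


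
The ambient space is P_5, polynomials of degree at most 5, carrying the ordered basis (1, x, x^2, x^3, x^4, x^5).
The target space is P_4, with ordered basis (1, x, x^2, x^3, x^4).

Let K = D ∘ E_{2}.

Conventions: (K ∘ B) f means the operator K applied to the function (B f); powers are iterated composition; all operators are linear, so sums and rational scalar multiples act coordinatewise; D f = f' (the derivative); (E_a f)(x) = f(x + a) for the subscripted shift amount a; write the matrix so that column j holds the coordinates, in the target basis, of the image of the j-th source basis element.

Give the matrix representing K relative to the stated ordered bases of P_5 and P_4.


the matrix is [[0, 1, 4, 12, 32, 80]; [0, 0, 2, 12, 48, 160]; [0, 0, 0, 3, 24, 120]; [0, 0, 0, 0, 4, 40]; [0, 0, 0, 0, 0, 5]] (rows listed top to bottom)

image of 1: 0
image of x: 1
image of x^2: 2x + 4
image of x^3: 3x^2 + 12x + 12
image of x^4: 4x^3 + 24x^2 + 48x + 32
image of x^5: 5x^4 + 40x^3 + 120x^2 + 160x + 80
each image's coordinates form column j of the matrix


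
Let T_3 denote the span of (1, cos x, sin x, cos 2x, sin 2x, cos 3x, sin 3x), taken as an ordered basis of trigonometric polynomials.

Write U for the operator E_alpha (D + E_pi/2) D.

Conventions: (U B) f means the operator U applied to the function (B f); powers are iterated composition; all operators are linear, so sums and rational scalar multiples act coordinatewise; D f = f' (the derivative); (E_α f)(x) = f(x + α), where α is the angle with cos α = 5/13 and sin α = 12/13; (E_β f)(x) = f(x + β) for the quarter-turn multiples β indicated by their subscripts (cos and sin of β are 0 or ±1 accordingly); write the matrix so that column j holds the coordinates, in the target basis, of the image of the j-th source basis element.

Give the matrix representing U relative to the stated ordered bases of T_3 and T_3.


image of 1: 0
image of cos x: -(10/13)cos x + (24/13)sin x
image of sin x: -(24/13)cos x - (10/13)sin x
image of cos 2x: (716/169)cos 2x + (242/169)sin 2x
image of sin 2x: -(242/169)cos 2x + (716/169)sin 2x
image of cos 3x: (12210/2197)cos 3x - (4968/2197)sin 3x
image of sin 3x: (4968/2197)cos 3x + (12210/2197)sin 3x
each image's coordinates form column j of the matrix

the matrix is [[0, 0, 0, 0, 0, 0, 0]; [0, -10/13, -24/13, 0, 0, 0, 0]; [0, 24/13, -10/13, 0, 0, 0, 0]; [0, 0, 0, 716/169, -242/169, 0, 0]; [0, 0, 0, 242/169, 716/169, 0, 0]; [0, 0, 0, 0, 0, 12210/2197, 4968/2197]; [0, 0, 0, 0, 0, -4968/2197, 12210/2197]] (rows listed top to bottom)


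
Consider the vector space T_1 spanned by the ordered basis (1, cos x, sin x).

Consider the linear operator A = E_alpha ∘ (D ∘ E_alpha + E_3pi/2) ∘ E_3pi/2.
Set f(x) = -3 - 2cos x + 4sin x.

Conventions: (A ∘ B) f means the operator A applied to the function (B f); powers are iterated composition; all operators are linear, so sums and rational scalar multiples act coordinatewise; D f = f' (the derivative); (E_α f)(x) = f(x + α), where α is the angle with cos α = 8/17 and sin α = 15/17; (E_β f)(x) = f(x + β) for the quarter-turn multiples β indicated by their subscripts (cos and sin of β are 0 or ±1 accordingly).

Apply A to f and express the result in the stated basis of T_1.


E_3pi/2 f = -3 - 4cos x - 2sin x
E_alpha E_3pi/2 f = -3 - (62/17)cos x + (44/17)sin x
D E_alpha E_3pi/2 f = (44/17)cos x + (62/17)sin x
E_3pi/2 E_3pi/2 f = -3 + 2cos x - 4sin x
(D ∘ E_alpha + E_3pi/2) E_3pi/2 f = -3 + (78/17)cos x - (6/17)sin x
E_alpha (D ∘ E_alpha + E_3pi/2) E_3pi/2 f = -3 + (534/289)cos x - (1218/289)sin x

g(x) = -3 + (534/289)cos x - (1218/289)sin x


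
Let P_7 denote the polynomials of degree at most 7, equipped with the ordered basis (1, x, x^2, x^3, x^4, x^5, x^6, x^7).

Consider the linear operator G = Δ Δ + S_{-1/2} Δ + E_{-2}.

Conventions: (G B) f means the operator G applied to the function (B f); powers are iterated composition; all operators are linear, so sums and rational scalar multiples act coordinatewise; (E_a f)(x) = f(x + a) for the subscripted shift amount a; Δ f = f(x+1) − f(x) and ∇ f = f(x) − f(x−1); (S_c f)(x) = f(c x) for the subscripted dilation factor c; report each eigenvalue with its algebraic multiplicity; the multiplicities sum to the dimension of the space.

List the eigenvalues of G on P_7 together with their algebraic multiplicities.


image of 1: 1
image of x: x - 1
image of x^2: x^2 - 5x + 7
image of x^3: x^3 - (21/4)x^2 + (33/2)x - 1
image of x^4: x^4 - (17/2)x^3 + (75/2)x^2 - 10x + 31
image of x^5: x^5 - (155/16)x^4 + (235/4)x^3 - (35/2)x^2 + (295/2)x - 1
image of x^6: x^6 - (195/16)x^5 + (1455/16)x^4 - (85/2)x^3 + (1815/4)x^2 - 15x + 127
image of x^7: x^7 - (889/64)x^6 + (4011/32)x^5 - (1085/16)x^4 + (8365/8)x^3 - (147/4)x^2 + (1757/2)x - 1
the matrix is upper triangular; its diagonal is (1, 1, 1, 1, 1, 1, 1, 1)
for a triangular matrix the eigenvalues are the diagonal entries, with algebraic multiplicity their repetition count

λ = 1 (multiplicity 8)


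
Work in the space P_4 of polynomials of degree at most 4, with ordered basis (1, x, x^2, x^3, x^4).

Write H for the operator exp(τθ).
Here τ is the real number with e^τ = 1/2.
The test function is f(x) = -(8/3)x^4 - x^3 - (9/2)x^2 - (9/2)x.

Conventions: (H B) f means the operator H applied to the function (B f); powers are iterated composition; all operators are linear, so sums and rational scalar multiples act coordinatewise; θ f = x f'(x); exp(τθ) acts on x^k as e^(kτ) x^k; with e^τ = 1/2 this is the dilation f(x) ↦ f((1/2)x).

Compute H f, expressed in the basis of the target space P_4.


exp(τθ) x^k = e^(kτ) x^k; with e^τ = 1/2 this sends x^k to (1/2)^k x^k
x ↦ 1/2 x
x^2 ↦ 1/4 x^2
x^3 ↦ 1/8 x^3
x^4 ↦ 1/16 x^4
applying this coordinatewise to f: exp(τθ) f = -(1/6)x^4 - (1/8)x^3 - (9/8)x^2 - (9/4)x

the result is g(x) = -(1/6)x^4 - (1/8)x^3 - (9/8)x^2 - (9/4)x


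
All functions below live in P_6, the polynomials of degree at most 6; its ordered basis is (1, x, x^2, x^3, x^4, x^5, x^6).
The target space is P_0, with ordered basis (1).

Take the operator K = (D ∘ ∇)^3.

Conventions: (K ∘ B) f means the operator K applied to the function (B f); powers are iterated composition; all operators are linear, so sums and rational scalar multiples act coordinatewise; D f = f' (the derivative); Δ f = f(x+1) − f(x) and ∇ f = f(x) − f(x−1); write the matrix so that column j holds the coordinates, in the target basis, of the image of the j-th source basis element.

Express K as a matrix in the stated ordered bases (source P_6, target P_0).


the matrix is [[0, 0, 0, 0, 0, 0, 720]] (rows listed top to bottom)

image of 1: 0
image of x: 0
image of x^2: 0
image of x^3: 0
image of x^4: 0
image of x^5: 0
image of x^6: 720
each image's coordinates form column j of the matrix


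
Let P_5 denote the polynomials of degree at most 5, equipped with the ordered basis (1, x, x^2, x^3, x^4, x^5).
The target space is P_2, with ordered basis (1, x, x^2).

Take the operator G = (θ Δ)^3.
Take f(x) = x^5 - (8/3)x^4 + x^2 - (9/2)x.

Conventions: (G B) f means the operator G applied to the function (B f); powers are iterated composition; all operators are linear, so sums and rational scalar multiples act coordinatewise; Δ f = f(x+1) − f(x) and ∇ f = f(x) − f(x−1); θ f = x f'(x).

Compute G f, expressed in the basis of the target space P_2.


the image equals g(x) = 1440x^2 + 1176x

Δ f = 5x^4 - (2/3)x^3 - 6x^2 - (11/3)x - 31/6
θ Δ f = 20x^4 - 2x^3 - 12x^2 - (11/3)x
Δ (θ Δ) f = 80x^3 + 114x^2 + 50x + 7/3
θ Δ (θ Δ) f = 240x^3 + 228x^2 + 50x
Δ (θ Δ) (θ Δ) f = 720x^2 + 1176x + 518
θ Δ (θ Δ) (θ Δ) f = 1440x^2 + 1176x


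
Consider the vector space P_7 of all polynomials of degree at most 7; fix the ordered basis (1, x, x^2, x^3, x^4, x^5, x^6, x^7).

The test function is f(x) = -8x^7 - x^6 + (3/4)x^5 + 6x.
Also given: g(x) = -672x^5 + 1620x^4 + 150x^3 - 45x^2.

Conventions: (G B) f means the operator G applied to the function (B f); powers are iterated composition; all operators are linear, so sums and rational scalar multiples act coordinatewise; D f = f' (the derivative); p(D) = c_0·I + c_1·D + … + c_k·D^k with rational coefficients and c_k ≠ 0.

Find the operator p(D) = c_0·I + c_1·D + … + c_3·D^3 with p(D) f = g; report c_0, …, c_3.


c_0 = 0, c_1 = 0, c_2 = 2, c_3 = -1

D^0 f = -8x^7 - x^6 + (3/4)x^5 + 6x
D^1 f = -56x^6 - 6x^5 + (15/4)x^4 + 6
D^2 f = -336x^5 - 30x^4 + 15x^3
D^3 f = -1680x^4 - 120x^3 + 45x^2
matching coefficients of g against c_0 f + c_1 Df + … from the top degree down determines the c_i
solution: c_0 = 0, c_1 = 0, c_2 = 2, c_3 = -1


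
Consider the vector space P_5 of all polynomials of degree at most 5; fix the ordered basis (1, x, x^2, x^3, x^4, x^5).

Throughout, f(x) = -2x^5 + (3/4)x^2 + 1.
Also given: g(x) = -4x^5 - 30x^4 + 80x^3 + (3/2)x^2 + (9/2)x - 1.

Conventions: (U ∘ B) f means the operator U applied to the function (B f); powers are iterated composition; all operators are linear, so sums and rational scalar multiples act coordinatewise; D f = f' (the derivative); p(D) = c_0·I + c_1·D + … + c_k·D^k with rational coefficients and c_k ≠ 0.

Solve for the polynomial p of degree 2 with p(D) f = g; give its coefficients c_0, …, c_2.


c_0 = 2, c_1 = 3, c_2 = -2

D^0 f = -2x^5 + (3/4)x^2 + 1
D^1 f = -10x^4 + (3/2)x
D^2 f = -40x^3 + 3/2
matching coefficients of g against c_0 f + c_1 Df + … from the top degree down determines the c_i
solution: c_0 = 2, c_1 = 3, c_2 = -2


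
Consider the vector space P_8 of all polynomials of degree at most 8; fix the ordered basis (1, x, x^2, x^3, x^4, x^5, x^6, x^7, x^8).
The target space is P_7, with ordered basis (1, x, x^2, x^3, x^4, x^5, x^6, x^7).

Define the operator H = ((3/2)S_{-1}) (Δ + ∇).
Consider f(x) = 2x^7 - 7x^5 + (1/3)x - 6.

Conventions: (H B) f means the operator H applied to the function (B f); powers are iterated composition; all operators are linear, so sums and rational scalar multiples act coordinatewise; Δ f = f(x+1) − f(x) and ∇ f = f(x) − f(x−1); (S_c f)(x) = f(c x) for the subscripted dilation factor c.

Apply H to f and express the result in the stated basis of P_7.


Δ f = 14x^6 + 42x^5 + 35x^4 - 28x^2 - 21x - 14/3
∇ f = 14x^6 - 42x^5 + 35x^4 - 28x^2 + 21x - 14/3
(Δ + ∇) f = 28x^6 + 70x^4 - 56x^2 - 28/3
S_{-1} (Δ + ∇) f = 28x^6 + 70x^4 - 56x^2 - 28/3
((3/2)S_{-1}) (Δ + ∇) f = 42x^6 + 105x^4 - 84x^2 - 14

g(x) = 42x^6 + 105x^4 - 84x^2 - 14


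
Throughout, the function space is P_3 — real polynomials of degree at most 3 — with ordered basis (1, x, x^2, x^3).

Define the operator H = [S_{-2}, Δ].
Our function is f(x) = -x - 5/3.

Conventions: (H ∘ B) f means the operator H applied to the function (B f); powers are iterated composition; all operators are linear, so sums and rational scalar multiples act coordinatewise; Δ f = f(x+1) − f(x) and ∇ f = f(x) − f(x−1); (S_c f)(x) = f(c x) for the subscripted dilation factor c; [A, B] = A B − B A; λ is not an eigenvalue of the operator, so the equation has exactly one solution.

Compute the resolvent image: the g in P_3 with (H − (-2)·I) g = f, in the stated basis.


write g with unknown coordinates in the stated basis and equate coefficients in (H − (-2)·I) g = f
solving from the highest basis element down gives g = -(1/2)x - 1/12
check: H g = -3/2
so H g − (-2)·g = -x - 5/3 = f ✓

the image equals g(x) = -(1/2)x - 1/12


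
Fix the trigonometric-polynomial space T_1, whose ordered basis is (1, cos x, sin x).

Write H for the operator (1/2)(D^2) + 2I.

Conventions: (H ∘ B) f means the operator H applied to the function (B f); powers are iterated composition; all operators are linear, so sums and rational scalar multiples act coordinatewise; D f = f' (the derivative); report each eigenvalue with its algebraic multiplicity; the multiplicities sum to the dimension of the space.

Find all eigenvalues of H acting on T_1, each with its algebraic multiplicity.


λ = 3/2 (multiplicity 2), λ = 2 (multiplicity 1)

image of 1: 2
image of cos x: (3/2)cos x
image of sin x: (3/2)sin x
the matrix is diagonal; its diagonal is (2, 3/2, 3/2)
for a triangular matrix the eigenvalues are the diagonal entries, with algebraic multiplicity their repetition count


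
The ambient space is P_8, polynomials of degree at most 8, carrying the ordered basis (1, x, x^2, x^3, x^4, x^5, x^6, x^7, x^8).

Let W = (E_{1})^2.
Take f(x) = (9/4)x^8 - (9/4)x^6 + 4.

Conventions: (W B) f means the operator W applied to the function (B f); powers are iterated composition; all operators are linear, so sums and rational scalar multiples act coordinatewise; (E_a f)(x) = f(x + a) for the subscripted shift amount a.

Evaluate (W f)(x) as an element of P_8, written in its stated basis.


E_{1} f = (9/4)x^8 + 18x^7 + (243/4)x^6 + (225/2)x^5 + (495/4)x^4 + 81x^3 + (117/4)x^2 + (9/2)x + 4
E_{1} E_{1} f = (9/4)x^8 + 36x^7 + (999/4)x^6 + 981x^5 + 2385x^4 + 3672x^3 + 3492x^2 + 1872x + 436

g(x) = (9/4)x^8 + 36x^7 + (999/4)x^6 + 981x^5 + 2385x^4 + 3672x^3 + 3492x^2 + 1872x + 436


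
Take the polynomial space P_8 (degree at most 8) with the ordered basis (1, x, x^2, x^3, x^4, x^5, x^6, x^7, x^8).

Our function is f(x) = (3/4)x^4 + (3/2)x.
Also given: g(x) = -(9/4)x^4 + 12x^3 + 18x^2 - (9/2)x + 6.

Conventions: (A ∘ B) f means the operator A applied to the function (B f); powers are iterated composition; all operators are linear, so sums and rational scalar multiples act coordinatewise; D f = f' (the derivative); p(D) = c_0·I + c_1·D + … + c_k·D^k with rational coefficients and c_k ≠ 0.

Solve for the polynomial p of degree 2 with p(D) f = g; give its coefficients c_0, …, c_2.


D^0 f = (3/4)x^4 + (3/2)x
D^1 f = 3x^3 + 3/2
D^2 f = 9x^2
matching coefficients of g against c_0 f + c_1 Df + … from the top degree down determines the c_i
solution: c_0 = -3, c_1 = 4, c_2 = 2

c_0 = -3, c_1 = 4, c_2 = 2


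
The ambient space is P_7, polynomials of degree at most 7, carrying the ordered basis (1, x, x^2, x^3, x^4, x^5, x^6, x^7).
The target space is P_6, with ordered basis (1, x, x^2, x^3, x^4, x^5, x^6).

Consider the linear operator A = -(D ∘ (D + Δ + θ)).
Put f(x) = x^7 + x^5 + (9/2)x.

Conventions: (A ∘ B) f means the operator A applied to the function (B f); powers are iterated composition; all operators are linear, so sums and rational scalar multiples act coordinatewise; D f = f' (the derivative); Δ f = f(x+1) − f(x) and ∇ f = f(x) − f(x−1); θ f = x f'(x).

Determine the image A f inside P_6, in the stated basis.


the result is g(x) = -49x^6 - 84x^5 - 130x^4 - 180x^3 - 135x^2 - 62x - 33/2

D f = 7x^6 + 5x^4 + 9/2
Δ f = 7x^6 + 21x^5 + 40x^4 + 45x^3 + 31x^2 + 12x + 13/2
θ f = 7x^7 + 5x^5 + (9/2)x
(D + Δ + θ) f = 7x^7 + 14x^6 + 26x^5 + 45x^4 + 45x^3 + 31x^2 + (33/2)x + 11
D (D + Δ + θ) f = 49x^6 + 84x^5 + 130x^4 + 180x^3 + 135x^2 + 62x + 33/2
(-(D ∘ (D + Δ + θ))) f = -49x^6 - 84x^5 - 130x^4 - 180x^3 - 135x^2 - 62x - 33/2


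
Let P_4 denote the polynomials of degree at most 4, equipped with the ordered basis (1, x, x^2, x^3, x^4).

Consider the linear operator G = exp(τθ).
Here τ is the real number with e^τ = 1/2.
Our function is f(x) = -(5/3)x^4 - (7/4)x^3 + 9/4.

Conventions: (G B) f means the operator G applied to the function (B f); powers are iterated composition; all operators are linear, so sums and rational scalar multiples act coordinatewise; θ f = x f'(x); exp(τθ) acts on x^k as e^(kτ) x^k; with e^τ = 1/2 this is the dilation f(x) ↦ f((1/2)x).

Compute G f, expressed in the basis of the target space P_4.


exp(τθ) x^k = e^(kτ) x^k; with e^τ = 1/2 this sends x^k to (1/2)^k x^k
x^3 ↦ 1/8 x^3
x^4 ↦ 1/16 x^4
applying this coordinatewise to f: exp(τθ) f = -(5/48)x^4 - (7/32)x^3 + 9/4

the result is g(x) = -(5/48)x^4 - (7/32)x^3 + 9/4


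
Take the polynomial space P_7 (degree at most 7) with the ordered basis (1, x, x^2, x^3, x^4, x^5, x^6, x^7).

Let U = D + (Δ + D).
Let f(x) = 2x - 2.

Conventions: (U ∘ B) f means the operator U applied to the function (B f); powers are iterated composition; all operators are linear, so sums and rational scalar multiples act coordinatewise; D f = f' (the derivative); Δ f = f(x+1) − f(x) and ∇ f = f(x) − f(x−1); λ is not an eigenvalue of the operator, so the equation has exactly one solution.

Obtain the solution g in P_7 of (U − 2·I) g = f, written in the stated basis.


write g with unknown coordinates in the stated basis and equate coefficients in (U − 2·I) g = f
solving from the highest basis element down gives g = -x - 1/2
check: U g = -3
so U g − 2·g = 2x - 2 = f ✓

the result is g(x) = -x - 1/2


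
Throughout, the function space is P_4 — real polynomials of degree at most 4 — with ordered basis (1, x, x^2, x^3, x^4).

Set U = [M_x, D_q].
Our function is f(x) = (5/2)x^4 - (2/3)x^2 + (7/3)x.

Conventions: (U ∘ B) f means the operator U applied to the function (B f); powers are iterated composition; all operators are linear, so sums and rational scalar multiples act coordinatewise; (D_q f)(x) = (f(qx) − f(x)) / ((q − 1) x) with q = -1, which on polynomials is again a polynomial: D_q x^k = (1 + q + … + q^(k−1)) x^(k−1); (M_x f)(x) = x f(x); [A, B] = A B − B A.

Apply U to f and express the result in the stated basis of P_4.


g(x) = -(5/2)x^4 + (2/3)x^2 + (7/3)x

D_q f = 7/3
M_x D_q f = (7/3)x
M_x f = (5/2)x^5 - (2/3)x^3 + (7/3)x^2
D_q M_x f = (5/2)x^4 - (2/3)x^2
[M_x, D_q] f = -(5/2)x^4 + (2/3)x^2 + (7/3)x


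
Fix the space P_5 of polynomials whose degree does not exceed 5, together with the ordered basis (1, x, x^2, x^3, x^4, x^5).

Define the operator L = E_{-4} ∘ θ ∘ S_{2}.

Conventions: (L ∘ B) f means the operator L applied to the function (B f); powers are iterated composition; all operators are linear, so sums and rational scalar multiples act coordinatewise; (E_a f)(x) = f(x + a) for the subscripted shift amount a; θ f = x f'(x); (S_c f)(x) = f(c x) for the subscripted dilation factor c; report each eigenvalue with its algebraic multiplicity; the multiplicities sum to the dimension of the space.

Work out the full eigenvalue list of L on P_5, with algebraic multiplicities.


λ = 0 (multiplicity 1), λ = 2 (multiplicity 1), λ = 8 (multiplicity 1), λ = 24 (multiplicity 1), λ = 64 (multiplicity 1), λ = 160 (multiplicity 1)

image of 1: 0
image of x: 2x - 8
image of x^2: 8x^2 - 64x + 128
image of x^3: 24x^3 - 288x^2 + 1152x - 1536
image of x^4: 64x^4 - 1024x^3 + 6144x^2 - 16384x + 16384
image of x^5: 160x^5 - 3200x^4 + 25600x^3 - 102400x^2 + 204800x - 163840
the matrix is upper triangular; its diagonal is (0, 2, 8, 24, 64, 160)
for a triangular matrix the eigenvalues are the diagonal entries, with algebraic multiplicity their repetition count


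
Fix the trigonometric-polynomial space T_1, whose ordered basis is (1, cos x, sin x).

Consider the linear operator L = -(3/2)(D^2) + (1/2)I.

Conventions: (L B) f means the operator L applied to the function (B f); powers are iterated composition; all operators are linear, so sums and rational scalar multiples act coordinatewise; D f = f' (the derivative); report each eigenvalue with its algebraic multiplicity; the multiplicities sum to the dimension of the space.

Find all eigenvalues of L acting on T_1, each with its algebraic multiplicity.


λ = 1/2 (multiplicity 1), λ = 2 (multiplicity 2)

image of 1: 1/2
image of cos x: 2cos x
image of sin x: 2sin x
the matrix is diagonal; its diagonal is (1/2, 2, 2)
for a triangular matrix the eigenvalues are the diagonal entries, with algebraic multiplicity their repetition count


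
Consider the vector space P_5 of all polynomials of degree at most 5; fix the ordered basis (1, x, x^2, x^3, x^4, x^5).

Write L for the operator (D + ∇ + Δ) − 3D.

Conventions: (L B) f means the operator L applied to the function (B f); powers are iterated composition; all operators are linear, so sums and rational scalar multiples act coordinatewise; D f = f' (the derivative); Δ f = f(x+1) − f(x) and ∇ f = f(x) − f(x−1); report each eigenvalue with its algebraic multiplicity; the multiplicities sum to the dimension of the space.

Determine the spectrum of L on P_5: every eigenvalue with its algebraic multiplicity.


image of 1: 0
image of x: 0
image of x^2: 0
image of x^3: 2
image of x^4: 8x
image of x^5: 20x^2 + 2
the matrix is upper triangular; its diagonal is (0, 0, 0, 0, 0, 0)
for a triangular matrix the eigenvalues are the diagonal entries, with algebraic multiplicity their repetition count

λ = 0 (multiplicity 6)


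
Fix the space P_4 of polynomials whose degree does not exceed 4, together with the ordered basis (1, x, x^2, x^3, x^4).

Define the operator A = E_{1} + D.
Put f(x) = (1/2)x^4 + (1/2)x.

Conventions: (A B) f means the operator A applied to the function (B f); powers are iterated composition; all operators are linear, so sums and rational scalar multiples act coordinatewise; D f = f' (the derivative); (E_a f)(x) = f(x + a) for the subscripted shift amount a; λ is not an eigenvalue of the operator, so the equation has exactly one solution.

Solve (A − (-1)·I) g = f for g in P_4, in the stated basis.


the result is g(x) = (1/4)x^4 - x^3 + (9/4)x^2 - (13/4)x + 5/2

write g with unknown coordinates in the stated basis and equate coefficients in (A − (-1)·I) g = f
solving from the highest basis element down gives g = (1/4)x^4 - x^3 + (9/4)x^2 - (13/4)x + 5/2
check: A g = (1/4)x^4 + x^3 - (9/4)x^2 + (15/4)x - 5/2
so A g − (-1)·g = (1/2)x^4 + (1/2)x = f ✓


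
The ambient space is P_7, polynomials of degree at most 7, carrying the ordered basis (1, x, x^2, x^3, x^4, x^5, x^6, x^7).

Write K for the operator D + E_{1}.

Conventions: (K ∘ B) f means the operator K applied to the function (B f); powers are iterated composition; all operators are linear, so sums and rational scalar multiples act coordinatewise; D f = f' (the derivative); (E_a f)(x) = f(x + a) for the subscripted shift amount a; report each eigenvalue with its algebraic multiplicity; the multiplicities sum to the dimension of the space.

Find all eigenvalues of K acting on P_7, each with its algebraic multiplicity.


λ = 1 (multiplicity 8)

image of 1: 1
image of x: x + 2
image of x^2: x^2 + 4x + 1
image of x^3: x^3 + 6x^2 + 3x + 1
image of x^4: x^4 + 8x^3 + 6x^2 + 4x + 1
image of x^5: x^5 + 10x^4 + 10x^3 + 10x^2 + 5x + 1
image of x^6: x^6 + 12x^5 + 15x^4 + 20x^3 + 15x^2 + 6x + 1
image of x^7: x^7 + 14x^6 + 21x^5 + 35x^4 + 35x^3 + 21x^2 + 7x + 1
the matrix is upper triangular; its diagonal is (1, 1, 1, 1, 1, 1, 1, 1)
for a triangular matrix the eigenvalues are the diagonal entries, with algebraic multiplicity their repetition count


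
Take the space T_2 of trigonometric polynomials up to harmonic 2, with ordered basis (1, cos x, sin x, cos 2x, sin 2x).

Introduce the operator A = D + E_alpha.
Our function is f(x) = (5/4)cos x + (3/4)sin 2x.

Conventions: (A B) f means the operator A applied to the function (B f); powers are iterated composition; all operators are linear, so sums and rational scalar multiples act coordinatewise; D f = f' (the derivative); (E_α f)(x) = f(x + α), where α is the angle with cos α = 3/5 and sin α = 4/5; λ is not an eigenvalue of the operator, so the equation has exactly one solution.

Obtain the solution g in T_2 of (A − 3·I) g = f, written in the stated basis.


g(x) = -(1/3)cos x + (1/4)sin x - (111/976)cos 2x - (123/976)sin 2x

write g with unknown coordinates in the stated basis and equate coefficients in (A − 3·I) g = f
solving from the highest basis element down gives g = -(1/3)cos x + (1/4)sin x - (111/976)cos 2x - (123/976)sin 2x
check: A g = (1/4)cos x + (3/4)sin x - (333/976)cos 2x + (363/976)sin 2x
so A g − 3·g = (5/4)cos x + (3/4)sin 2x = f ✓


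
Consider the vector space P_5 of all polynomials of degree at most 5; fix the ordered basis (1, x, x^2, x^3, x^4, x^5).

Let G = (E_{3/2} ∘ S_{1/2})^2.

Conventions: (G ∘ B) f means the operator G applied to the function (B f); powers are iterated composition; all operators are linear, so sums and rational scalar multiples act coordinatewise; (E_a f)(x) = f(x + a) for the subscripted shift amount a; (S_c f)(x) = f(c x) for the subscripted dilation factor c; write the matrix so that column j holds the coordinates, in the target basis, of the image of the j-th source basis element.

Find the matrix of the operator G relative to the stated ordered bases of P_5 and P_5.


image of 1: 1
image of x: (1/4)x + 9/8
image of x^2: (1/16)x^2 + (9/16)x + 81/64
image of x^3: (1/64)x^3 + (27/128)x^2 + (243/256)x + 729/512
image of x^4: (1/256)x^4 + (9/128)x^3 + (243/512)x^2 + (729/512)x + 6561/4096
image of x^5: (1/1024)x^5 + (45/2048)x^4 + (405/2048)x^3 + (3645/4096)x^2 + (32805/16384)x + 59049/32768
each image's coordinates form column j of the matrix

the matrix is [[1, 9/8, 81/64, 729/512, 6561/4096, 59049/32768]; [0, 1/4, 9/16, 243/256, 729/512, 32805/16384]; [0, 0, 1/16, 27/128, 243/512, 3645/4096]; [0, 0, 0, 1/64, 9/128, 405/2048]; [0, 0, 0, 0, 1/256, 45/2048]; [0, 0, 0, 0, 0, 1/1024]] (rows listed top to bottom)


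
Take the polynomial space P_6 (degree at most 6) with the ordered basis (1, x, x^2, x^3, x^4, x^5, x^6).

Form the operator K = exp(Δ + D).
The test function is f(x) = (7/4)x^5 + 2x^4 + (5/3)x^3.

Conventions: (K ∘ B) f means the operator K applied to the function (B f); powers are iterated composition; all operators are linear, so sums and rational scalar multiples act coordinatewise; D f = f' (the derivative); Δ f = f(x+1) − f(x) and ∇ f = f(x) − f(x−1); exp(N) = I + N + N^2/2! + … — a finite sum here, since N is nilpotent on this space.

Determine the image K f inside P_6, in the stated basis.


g(x) = (7/4)x^5 + (39/2)x^4 + (631/6)x^3 + (665/2)x^2 + 600x + 1937/4

order-1 term: (35/2)x^4 + (67/2)x^3 + (79/2)x^2 + (87/4)x + 65/12
order-2 term: 70x^3 + 153x^2 + (657/4)x + 67
order-3 term: 140x^2 + 274x + 1103/6
order-4 term: 140x + 172
order-5 term: 56
the series for exp(Δ + D) f terminates at order 5
exp(Δ + D) f = (7/4)x^5 + (39/2)x^4 + (631/6)x^3 + (665/2)x^2 + 600x + 1937/4


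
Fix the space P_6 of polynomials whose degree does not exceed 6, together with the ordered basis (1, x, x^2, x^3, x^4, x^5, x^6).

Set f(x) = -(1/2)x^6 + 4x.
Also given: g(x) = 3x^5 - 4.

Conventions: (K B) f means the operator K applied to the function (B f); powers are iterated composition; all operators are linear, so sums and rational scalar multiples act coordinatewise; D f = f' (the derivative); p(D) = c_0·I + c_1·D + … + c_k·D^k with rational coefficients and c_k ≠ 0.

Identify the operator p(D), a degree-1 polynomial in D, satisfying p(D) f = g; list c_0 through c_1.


p(D) = -D, i.e. c_0 = 0, c_1 = -1

D^0 f = -(1/2)x^6 + 4x
D^1 f = -3x^5 + 4
matching coefficients of g against c_0 f + c_1 Df + … from the top degree down determines the c_i
solution: c_0 = 0, c_1 = -1


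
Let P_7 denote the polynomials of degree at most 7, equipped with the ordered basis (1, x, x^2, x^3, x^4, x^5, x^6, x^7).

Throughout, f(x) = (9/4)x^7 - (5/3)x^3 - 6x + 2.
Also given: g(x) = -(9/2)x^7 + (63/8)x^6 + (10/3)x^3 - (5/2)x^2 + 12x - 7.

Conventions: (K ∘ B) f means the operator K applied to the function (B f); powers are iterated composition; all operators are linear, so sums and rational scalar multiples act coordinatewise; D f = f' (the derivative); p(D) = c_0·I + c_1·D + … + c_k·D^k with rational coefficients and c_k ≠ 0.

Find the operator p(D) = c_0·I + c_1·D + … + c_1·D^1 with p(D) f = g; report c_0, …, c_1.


D^0 f = (9/4)x^7 - (5/3)x^3 - 6x + 2
D^1 f = (63/4)x^6 - 5x^2 - 6
matching coefficients of g against c_0 f + c_1 Df + … from the top degree down determines the c_i
solution: c_0 = -2, c_1 = 1/2

p(D) = -2·I + (1/2)·D, i.e. c_0 = -2, c_1 = 1/2


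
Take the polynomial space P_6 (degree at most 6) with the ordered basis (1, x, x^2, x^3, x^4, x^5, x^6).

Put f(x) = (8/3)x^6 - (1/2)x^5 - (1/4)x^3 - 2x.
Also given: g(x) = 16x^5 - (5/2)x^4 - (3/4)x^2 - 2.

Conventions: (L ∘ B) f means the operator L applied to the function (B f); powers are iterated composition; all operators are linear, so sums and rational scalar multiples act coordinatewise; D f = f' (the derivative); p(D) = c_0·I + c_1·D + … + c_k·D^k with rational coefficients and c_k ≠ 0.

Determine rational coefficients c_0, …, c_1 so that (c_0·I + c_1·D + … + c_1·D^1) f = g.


D^0 f = (8/3)x^6 - (1/2)x^5 - (1/4)x^3 - 2x
D^1 f = 16x^5 - (5/2)x^4 - (3/4)x^2 - 2
matching coefficients of g against c_0 f + c_1 Df + … from the top degree down determines the c_i
solution: c_0 = 0, c_1 = 1

p(D) = D, i.e. c_0 = 0, c_1 = 1


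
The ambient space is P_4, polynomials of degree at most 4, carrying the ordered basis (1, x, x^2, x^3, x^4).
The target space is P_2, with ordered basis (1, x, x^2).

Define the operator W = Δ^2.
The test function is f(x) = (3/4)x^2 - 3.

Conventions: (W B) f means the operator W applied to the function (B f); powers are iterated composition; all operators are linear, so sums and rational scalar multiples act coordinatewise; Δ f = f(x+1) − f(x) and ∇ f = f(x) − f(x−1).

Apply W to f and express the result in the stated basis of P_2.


g(x) = 3/2

Δ f = (3/2)x + 3/4
Δ Δ f = 3/2


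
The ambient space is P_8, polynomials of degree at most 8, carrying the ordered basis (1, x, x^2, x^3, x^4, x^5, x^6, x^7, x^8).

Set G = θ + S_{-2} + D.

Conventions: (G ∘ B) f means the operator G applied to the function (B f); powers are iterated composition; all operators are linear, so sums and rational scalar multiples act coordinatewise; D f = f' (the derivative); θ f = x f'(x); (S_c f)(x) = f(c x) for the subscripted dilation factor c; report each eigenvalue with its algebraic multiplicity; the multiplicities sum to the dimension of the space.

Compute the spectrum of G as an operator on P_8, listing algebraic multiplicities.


image of 1: 1
image of x: -x + 1
image of x^2: 6x^2 + 2x
image of x^3: -5x^3 + 3x^2
image of x^4: 20x^4 + 4x^3
image of x^5: -27x^5 + 5x^4
image of x^6: 70x^6 + 6x^5
image of x^7: -121x^7 + 7x^6
image of x^8: 264x^8 + 8x^7
the matrix is upper triangular; its diagonal is (1, -1, 6, -5, 20, -27, 70, -121, 264)
for a triangular matrix the eigenvalues are the diagonal entries, with algebraic multiplicity their repetition count

λ = -121 (multiplicity 1), λ = -27 (multiplicity 1), λ = -5 (multiplicity 1), λ = -1 (multiplicity 1), λ = 1 (multiplicity 1), λ = 6 (multiplicity 1), λ = 20 (multiplicity 1), λ = 70 (multiplicity 1), λ = 264 (multiplicity 1)


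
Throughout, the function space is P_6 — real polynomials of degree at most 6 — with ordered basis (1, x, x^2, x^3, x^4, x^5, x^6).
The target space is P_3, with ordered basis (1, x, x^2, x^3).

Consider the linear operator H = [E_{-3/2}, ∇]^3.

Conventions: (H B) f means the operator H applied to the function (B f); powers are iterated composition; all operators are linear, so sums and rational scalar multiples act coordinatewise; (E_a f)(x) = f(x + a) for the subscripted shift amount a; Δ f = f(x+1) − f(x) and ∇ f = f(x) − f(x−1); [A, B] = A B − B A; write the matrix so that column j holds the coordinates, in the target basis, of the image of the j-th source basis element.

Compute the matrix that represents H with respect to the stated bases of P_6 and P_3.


image of 1: 0
image of x: 0
image of x^2: 0
image of x^3: 0
image of x^4: 0
image of x^5: 0
image of x^6: 0
each image's coordinates form column j of the matrix

the matrix is [[0, 0, 0, 0, 0, 0, 0]; [0, 0, 0, 0, 0, 0, 0]; [0, 0, 0, 0, 0, 0, 0]; [0, 0, 0, 0, 0, 0, 0]] (rows listed top to bottom)


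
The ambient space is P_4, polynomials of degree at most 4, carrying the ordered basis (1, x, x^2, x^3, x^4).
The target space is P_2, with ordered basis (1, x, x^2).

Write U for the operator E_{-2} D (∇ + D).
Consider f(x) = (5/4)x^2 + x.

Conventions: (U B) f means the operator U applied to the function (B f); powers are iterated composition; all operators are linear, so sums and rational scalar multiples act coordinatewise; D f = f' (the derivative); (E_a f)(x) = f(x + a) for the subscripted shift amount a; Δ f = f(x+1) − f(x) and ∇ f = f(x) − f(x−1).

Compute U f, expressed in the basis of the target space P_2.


the result is g(x) = 5

∇ f = (5/2)x - 1/4
D f = (5/2)x + 1
(∇ + D) f = 5x + 3/4
D (∇ + D) f = 5
E_{-2} D (∇ + D) f = 5


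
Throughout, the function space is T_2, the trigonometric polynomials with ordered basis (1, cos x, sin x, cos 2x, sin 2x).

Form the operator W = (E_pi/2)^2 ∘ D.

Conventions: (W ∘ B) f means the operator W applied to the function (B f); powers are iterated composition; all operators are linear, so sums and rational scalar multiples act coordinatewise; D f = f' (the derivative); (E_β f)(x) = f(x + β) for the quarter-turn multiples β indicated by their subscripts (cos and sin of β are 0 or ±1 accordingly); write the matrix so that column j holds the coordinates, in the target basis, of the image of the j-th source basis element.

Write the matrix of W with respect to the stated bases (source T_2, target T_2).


image of 1: 0
image of cos x: sin x
image of sin x: -cos x
image of cos 2x: -2sin 2x
image of sin 2x: 2cos 2x
each image's coordinates form column j of the matrix

the matrix is [[0, 0, 0, 0, 0]; [0, 0, -1, 0, 0]; [0, 1, 0, 0, 0]; [0, 0, 0, 0, 2]; [0, 0, 0, -2, 0]] (rows listed top to bottom)


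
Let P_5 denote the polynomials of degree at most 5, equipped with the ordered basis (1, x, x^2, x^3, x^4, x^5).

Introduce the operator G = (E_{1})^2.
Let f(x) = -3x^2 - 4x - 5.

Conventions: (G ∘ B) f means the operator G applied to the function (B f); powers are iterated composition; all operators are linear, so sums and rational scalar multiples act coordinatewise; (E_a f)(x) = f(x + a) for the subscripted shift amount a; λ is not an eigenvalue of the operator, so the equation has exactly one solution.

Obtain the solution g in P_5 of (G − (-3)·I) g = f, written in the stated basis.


g(x) = -(3/4)x^2 - (1/4)x - 3/8

write g with unknown coordinates in the stated basis and equate coefficients in (G − (-3)·I) g = f
solving from the highest basis element down gives g = -(3/4)x^2 - (1/4)x - 3/8
check: G g = -(3/4)x^2 - (13/4)x - 31/8
so G g − (-3)·g = -3x^2 - 4x - 5 = f ✓


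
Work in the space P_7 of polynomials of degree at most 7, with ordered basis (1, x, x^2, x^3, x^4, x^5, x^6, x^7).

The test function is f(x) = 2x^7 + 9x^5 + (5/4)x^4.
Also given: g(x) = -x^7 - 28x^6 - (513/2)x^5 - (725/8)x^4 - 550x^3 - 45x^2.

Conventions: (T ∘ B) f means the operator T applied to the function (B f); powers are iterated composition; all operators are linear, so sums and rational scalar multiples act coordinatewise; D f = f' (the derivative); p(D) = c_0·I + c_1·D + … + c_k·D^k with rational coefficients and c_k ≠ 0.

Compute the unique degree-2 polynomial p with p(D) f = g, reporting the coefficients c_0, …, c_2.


p(D) = -(1/2)·I − 2·D − 3·D^2, i.e. c_0 = -1/2, c_1 = -2, c_2 = -3

D^0 f = 2x^7 + 9x^5 + (5/4)x^4
D^1 f = 14x^6 + 45x^4 + 5x^3
D^2 f = 84x^5 + 180x^3 + 15x^2
matching coefficients of g against c_0 f + c_1 Df + … from the top degree down determines the c_i
solution: c_0 = -1/2, c_1 = -2, c_2 = -3
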